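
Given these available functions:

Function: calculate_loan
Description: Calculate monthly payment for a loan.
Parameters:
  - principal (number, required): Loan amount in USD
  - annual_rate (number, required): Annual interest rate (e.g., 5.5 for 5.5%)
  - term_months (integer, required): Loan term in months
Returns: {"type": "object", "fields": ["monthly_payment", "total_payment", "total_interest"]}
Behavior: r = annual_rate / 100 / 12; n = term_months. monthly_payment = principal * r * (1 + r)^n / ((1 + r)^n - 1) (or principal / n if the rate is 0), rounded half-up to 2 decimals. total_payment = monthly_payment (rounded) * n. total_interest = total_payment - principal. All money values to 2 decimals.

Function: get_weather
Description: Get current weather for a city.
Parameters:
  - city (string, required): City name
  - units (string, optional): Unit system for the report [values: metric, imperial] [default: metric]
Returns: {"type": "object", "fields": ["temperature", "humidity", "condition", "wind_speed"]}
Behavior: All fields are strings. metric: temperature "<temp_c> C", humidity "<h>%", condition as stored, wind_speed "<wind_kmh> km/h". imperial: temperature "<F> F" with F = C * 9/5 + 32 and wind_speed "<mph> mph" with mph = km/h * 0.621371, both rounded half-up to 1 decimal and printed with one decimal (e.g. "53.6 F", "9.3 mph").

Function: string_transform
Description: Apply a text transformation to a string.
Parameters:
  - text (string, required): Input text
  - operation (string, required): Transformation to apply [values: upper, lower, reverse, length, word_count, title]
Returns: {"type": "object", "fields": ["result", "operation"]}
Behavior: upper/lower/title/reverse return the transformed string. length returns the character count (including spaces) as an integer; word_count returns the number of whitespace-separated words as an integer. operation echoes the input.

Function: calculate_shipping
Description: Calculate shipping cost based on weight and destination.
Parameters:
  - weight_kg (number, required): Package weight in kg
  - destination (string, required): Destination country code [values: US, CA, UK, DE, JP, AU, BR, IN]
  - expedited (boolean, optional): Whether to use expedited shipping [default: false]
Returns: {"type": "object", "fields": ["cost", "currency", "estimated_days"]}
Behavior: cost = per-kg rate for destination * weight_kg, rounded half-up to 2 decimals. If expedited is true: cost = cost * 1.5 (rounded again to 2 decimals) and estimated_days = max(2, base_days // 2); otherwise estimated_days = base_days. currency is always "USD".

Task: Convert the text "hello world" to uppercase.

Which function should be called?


The task needs a function whose description is: Apply a text transformation to a string.
string_transform


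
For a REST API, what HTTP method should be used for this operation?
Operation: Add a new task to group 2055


GET = read, POST = create, PUT = update/replace, DELETE = remove
This operation is a create.
POST


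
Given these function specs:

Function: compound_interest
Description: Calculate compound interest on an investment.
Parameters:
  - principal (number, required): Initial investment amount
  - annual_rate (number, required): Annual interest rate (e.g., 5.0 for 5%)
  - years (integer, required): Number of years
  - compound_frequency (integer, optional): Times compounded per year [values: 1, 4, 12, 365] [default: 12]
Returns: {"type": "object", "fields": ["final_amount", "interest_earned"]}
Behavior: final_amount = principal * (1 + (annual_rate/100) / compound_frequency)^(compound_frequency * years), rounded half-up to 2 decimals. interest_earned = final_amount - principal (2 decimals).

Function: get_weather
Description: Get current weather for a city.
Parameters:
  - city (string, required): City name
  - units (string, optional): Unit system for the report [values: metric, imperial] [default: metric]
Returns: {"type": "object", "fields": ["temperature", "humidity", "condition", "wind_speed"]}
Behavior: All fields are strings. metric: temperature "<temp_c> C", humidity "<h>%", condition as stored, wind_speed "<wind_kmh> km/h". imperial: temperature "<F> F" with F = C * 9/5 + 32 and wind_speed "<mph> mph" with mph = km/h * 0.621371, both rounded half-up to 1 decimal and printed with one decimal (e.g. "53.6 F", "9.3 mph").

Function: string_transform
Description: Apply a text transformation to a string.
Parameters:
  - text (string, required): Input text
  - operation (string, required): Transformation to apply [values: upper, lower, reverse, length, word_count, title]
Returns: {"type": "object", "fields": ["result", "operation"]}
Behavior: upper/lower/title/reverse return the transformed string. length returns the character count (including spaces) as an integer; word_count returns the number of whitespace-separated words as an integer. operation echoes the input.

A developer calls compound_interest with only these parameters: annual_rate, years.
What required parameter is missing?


Required parameters: principal, annual_rate, years
Provided: annual_rate, years
Missing: principal
principal


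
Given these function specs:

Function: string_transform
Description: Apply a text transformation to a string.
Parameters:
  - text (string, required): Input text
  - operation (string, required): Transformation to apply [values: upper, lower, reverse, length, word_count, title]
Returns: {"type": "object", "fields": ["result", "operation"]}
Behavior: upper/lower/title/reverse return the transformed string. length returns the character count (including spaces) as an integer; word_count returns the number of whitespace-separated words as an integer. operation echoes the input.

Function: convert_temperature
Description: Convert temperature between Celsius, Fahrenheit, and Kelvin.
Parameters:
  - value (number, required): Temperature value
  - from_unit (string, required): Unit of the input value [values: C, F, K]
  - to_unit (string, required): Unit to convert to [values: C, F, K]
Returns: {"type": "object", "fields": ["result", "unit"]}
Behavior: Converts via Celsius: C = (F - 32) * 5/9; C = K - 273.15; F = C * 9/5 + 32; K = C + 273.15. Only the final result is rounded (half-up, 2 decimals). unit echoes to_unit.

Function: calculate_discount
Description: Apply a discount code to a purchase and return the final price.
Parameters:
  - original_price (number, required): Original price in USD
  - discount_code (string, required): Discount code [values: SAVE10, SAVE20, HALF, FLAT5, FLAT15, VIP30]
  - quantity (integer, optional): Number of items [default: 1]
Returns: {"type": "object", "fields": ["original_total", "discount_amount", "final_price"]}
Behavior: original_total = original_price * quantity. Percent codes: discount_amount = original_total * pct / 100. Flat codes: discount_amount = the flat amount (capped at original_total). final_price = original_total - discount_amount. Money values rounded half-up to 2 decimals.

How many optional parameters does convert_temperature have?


Parameters of convert_temperature: value (required), from_unit (required), to_unit (required)
Optional count:
0


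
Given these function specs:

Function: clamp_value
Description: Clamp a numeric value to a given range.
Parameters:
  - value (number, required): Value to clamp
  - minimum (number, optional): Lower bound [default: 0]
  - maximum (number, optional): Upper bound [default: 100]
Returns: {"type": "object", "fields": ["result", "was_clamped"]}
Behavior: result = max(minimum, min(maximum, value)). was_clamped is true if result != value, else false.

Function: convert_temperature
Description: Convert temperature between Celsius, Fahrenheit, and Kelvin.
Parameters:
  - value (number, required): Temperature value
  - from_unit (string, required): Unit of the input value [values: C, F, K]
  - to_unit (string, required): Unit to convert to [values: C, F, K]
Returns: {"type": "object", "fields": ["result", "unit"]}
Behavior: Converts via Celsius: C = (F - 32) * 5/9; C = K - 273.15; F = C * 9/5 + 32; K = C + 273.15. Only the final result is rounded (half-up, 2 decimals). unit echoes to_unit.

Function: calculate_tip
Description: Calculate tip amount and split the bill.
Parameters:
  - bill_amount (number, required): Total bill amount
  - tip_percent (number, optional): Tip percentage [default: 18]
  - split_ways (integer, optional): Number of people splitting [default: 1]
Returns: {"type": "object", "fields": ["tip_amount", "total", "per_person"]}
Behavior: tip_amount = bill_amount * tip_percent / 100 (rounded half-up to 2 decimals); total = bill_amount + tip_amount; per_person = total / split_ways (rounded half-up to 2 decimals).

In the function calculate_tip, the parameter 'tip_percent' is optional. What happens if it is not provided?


The calculate_tip spec declares:
  - tip_percent (number, optional): Tip percentage [default: 18]
It defaults to 18


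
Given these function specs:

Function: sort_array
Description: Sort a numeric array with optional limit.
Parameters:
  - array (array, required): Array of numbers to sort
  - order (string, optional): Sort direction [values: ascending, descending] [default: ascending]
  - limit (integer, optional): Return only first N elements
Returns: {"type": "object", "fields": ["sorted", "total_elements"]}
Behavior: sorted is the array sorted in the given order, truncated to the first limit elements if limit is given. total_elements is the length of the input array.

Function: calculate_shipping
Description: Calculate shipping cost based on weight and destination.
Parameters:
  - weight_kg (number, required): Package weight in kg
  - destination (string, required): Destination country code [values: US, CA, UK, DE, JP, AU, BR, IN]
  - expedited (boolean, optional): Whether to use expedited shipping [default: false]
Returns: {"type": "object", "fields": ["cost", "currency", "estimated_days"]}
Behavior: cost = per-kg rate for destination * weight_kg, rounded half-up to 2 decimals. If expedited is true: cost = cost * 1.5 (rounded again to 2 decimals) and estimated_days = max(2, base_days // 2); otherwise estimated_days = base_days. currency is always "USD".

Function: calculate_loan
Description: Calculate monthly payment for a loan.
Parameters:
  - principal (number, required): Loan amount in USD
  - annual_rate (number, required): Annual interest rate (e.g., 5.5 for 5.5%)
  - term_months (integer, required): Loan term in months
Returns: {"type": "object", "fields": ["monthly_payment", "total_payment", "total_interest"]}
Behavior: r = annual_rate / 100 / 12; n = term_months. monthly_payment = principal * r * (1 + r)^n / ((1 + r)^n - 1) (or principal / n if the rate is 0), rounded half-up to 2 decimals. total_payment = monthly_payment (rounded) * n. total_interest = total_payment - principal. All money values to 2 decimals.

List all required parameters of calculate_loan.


Parameters of calculate_loan and their required/optional flag:
  principal: required
  annual_rate: required
  term_months: required
annual_rate, principal, term_months


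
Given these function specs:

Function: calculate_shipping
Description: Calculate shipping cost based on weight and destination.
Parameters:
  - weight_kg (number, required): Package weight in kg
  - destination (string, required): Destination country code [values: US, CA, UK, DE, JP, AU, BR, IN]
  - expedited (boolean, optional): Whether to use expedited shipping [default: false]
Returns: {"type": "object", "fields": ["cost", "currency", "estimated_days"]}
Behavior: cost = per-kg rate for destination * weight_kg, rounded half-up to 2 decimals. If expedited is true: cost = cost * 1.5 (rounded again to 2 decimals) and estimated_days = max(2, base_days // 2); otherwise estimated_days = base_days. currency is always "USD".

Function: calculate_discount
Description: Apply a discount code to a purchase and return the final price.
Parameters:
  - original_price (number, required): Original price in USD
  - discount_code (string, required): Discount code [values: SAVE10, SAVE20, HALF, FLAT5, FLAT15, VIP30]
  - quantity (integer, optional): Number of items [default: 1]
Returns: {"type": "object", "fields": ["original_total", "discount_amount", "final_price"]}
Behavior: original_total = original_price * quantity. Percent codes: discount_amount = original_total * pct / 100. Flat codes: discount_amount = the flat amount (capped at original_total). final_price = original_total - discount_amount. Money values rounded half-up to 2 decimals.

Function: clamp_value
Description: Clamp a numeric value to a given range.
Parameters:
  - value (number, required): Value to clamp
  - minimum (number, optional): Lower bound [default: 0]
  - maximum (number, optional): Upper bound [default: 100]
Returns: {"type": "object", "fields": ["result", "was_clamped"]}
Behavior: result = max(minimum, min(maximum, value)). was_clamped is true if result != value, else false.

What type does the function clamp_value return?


The clamp_value spec declares Returns: {"type": "object", "fields": ["result", "was_clamped"]}
Type:
object


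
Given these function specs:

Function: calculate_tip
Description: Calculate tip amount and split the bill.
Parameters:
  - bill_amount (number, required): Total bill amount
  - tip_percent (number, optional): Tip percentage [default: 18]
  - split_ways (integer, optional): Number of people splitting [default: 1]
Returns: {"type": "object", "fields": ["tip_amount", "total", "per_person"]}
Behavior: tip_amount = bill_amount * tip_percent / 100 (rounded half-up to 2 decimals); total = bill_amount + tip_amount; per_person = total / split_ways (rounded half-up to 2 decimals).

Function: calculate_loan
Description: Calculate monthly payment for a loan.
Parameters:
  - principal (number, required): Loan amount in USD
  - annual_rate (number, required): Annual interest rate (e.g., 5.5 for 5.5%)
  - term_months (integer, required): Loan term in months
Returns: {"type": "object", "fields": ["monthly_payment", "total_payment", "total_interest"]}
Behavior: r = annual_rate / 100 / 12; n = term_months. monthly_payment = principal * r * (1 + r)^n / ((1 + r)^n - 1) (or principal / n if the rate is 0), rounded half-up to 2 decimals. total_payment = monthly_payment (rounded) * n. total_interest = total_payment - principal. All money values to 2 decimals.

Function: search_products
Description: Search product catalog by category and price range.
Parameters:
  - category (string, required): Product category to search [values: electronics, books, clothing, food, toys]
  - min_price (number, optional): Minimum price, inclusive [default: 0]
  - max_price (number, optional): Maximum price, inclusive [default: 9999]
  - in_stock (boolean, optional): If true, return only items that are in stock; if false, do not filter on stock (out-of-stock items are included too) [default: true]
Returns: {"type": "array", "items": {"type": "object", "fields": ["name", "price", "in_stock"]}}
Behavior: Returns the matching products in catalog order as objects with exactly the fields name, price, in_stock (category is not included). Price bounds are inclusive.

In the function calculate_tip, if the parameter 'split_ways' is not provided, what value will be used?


The calculate_tip spec declares:
  - split_ways (integer, optional): Number of people splitting [default: 1]
Default:
1


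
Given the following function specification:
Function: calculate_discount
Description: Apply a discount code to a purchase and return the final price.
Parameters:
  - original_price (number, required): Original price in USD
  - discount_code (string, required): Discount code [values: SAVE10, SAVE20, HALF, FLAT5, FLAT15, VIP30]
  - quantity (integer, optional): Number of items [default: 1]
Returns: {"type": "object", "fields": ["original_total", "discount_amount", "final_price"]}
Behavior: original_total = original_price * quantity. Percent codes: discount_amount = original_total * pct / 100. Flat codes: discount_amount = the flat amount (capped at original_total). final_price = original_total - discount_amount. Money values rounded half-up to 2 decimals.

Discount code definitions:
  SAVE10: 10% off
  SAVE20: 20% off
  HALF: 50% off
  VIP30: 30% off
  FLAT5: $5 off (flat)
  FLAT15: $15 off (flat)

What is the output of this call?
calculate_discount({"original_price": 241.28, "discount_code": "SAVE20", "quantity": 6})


original_total = 241.28 * 6 = 1447.68
SAVE20 = 20% off: discount_amount = 1447.68 * 20/100 = 289.536 -> 289.54
final_price = 1447.68 - 289.54 = 1158.14
Output:
{"original_total": 1447.68, "discount_amount": 289.54, "final_price": 1158.14}


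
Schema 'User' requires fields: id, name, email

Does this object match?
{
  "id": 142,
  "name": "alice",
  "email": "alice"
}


Checking required fields... All present.
Valid - all required fields present


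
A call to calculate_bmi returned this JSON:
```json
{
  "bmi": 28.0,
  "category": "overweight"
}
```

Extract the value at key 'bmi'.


28.0


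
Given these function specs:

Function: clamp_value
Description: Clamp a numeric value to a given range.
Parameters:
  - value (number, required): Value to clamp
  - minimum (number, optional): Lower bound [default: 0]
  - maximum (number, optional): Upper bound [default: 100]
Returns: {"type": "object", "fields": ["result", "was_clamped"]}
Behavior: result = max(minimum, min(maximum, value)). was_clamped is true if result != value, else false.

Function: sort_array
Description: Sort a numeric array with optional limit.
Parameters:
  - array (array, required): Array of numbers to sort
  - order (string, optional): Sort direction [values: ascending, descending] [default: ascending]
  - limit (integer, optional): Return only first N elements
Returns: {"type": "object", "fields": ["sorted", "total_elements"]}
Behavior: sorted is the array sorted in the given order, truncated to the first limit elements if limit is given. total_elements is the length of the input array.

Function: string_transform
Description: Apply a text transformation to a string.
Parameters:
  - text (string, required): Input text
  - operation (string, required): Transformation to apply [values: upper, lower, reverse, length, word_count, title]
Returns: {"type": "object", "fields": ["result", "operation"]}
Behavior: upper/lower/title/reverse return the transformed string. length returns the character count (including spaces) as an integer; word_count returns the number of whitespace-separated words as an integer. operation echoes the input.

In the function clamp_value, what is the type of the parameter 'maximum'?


The clamp_value spec declares:
  - maximum (number, optional): Upper bound [default: 100]
Type:
number


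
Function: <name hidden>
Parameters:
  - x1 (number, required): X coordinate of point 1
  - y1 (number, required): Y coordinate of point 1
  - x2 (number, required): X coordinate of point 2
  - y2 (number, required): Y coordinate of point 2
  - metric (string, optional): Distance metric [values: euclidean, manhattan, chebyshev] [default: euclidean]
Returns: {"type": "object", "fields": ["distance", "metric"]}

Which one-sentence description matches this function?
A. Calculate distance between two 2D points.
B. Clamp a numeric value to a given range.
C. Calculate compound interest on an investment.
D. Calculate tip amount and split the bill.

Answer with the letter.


Parameters x1, y1, x2, y2, metric and return ["distance", "metric"] fit: Calculate distance between two 2D points.
A


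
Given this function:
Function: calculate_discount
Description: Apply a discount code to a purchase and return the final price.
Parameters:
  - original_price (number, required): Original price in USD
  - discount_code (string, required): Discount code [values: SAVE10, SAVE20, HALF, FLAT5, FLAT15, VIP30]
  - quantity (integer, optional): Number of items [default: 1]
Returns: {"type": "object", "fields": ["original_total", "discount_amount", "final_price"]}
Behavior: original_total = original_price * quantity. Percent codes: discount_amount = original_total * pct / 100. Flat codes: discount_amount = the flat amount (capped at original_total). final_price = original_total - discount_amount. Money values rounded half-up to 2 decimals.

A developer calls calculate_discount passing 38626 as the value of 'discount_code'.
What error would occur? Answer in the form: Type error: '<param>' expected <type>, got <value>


Spec: 'discount_code' is declared as string; 38626 is an integer.
Type error: 'discount_code' expected string, got 38626


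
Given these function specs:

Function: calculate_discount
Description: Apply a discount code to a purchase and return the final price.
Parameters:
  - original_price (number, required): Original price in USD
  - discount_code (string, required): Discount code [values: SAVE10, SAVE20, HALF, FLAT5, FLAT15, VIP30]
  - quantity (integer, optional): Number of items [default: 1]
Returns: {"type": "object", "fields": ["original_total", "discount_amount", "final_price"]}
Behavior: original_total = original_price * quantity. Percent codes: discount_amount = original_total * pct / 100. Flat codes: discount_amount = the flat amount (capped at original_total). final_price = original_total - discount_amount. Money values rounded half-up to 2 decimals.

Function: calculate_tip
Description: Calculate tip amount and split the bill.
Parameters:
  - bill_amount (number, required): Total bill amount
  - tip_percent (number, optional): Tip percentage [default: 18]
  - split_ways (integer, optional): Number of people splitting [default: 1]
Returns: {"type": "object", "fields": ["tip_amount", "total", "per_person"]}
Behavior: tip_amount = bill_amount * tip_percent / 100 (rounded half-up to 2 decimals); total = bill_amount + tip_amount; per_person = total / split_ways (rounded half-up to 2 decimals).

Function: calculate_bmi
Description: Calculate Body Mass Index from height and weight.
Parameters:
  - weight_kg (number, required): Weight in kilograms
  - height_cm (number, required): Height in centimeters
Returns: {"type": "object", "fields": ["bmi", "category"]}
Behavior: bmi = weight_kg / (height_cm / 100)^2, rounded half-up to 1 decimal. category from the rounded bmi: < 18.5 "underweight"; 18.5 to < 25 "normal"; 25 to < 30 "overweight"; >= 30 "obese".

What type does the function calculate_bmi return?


The calculate_bmi spec declares Returns: {"type": "object", "fields": ["bmi", "category"]}
Type:
object


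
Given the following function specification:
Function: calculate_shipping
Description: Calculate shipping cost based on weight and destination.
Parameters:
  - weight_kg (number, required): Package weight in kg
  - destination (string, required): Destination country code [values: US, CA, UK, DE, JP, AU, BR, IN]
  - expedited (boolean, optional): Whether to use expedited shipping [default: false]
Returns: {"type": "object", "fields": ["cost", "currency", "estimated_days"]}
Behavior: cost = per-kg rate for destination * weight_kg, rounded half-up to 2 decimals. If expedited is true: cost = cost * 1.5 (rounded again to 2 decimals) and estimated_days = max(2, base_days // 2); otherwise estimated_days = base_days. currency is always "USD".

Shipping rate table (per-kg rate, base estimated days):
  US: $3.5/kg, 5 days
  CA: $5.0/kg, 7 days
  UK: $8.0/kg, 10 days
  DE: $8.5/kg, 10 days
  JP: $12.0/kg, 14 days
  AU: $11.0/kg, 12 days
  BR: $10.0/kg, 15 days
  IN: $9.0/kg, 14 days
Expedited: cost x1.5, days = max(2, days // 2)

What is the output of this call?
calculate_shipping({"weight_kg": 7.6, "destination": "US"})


Defaults applied: expedited=false
Rate for US: $3.5/kg, base 5 days
cost = 3.5 * 7.6 = 26.6 -> 26.60
expedited not set/false: estimated_days = 5
Output:
{"cost": 26.6, "currency": "USD", "estimated_days": 5}


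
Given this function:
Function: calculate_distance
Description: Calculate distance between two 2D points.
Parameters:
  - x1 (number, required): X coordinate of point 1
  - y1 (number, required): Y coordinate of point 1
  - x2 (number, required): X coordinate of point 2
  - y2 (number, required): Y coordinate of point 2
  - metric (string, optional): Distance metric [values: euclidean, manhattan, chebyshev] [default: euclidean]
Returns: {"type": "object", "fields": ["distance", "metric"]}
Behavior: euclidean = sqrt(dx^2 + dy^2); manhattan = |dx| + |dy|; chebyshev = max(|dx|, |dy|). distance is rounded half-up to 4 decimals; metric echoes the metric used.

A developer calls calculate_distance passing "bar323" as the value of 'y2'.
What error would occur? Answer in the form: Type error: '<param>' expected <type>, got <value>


Spec: 'y2' is declared as number; "bar323" is a string.
Type error: 'y2' expected number, got "bar323"


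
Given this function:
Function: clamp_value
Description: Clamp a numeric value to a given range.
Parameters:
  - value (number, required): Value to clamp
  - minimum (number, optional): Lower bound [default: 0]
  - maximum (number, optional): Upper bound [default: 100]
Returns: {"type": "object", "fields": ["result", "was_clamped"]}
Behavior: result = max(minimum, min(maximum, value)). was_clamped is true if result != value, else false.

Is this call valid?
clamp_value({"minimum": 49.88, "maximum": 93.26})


Checking required parameters...
Missing required parameter: value
Invalid - missing required parameter 'value'


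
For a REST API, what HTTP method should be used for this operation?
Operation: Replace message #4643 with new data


GET = read, POST = create, PUT = update/replace, DELETE = remove
This operation is an update/replace.
PUT


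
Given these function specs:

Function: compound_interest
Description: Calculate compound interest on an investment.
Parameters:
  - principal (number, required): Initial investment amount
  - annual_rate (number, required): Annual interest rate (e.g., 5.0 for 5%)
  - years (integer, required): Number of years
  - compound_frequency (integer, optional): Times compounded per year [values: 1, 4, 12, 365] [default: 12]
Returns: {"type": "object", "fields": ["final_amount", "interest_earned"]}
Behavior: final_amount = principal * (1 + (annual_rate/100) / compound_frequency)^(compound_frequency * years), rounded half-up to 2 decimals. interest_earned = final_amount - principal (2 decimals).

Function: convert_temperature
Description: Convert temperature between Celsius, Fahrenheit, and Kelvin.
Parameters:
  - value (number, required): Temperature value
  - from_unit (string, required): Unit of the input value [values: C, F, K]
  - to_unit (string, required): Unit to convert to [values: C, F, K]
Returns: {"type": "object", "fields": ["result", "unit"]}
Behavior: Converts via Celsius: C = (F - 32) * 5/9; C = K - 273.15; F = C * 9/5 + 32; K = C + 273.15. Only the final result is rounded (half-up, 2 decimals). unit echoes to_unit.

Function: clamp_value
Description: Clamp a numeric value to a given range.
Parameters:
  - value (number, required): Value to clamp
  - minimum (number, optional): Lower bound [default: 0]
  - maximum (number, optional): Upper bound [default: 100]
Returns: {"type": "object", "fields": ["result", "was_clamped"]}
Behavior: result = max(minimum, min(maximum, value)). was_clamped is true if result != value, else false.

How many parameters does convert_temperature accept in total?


Parameters of convert_temperature: value (required), from_unit (required), to_unit (required)
Total:
3


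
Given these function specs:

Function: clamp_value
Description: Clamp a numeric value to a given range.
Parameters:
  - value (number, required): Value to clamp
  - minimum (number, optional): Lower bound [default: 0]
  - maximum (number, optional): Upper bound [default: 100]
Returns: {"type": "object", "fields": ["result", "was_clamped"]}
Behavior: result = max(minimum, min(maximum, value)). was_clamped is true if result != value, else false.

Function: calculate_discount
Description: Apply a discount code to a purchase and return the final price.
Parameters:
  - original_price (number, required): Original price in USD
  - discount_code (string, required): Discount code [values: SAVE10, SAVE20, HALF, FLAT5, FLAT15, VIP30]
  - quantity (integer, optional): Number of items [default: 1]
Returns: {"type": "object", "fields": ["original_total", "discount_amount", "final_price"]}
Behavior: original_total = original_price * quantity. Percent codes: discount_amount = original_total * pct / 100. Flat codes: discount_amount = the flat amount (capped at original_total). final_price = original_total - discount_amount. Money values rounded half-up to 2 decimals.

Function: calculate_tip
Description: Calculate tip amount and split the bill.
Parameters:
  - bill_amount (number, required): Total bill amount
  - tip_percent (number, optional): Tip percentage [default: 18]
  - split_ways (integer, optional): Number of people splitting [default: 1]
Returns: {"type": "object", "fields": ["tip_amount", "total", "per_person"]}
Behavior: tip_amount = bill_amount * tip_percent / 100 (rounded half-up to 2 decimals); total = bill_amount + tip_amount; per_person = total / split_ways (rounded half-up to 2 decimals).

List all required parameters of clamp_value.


Parameters of clamp_value and their required/optional flag:
  value: required
  minimum: optional
  maximum: optional
value


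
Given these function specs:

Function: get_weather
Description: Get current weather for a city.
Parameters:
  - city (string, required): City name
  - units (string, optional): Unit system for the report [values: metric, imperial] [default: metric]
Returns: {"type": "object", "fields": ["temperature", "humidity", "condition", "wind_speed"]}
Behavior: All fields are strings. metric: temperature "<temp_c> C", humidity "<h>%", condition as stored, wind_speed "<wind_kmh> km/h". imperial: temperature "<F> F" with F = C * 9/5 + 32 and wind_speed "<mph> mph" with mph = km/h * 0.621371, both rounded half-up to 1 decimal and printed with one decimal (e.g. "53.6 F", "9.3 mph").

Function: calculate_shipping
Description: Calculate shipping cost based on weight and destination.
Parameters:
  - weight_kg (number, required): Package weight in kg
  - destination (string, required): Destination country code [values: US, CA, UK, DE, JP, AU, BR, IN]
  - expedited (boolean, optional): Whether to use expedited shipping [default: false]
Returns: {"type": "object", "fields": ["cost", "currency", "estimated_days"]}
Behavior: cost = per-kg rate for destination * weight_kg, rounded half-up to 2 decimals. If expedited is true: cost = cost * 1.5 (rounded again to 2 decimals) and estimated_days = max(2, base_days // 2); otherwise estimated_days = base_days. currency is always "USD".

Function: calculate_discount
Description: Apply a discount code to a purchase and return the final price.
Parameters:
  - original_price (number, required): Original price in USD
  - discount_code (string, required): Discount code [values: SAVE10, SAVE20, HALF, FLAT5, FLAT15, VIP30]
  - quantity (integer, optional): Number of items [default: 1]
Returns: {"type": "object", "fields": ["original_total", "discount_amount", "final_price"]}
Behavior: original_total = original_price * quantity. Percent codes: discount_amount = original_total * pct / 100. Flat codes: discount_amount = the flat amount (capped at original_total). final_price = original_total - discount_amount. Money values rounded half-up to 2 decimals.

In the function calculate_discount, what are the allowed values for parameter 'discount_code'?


The calculate_discount spec declares:
  - discount_code (string, required): Discount code [values: SAVE10, SAVE20, HALF, FLAT5, FLAT15, VIP30]
Allowed values:
SAVE10, SAVE20, HALF, FLAT5, FLAT15, VIP30


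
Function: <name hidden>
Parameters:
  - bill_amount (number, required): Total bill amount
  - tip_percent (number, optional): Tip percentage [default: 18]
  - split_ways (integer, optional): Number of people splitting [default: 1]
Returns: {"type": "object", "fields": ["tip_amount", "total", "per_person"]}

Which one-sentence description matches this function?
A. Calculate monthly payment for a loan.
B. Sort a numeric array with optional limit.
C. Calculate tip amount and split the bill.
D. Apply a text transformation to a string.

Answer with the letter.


Parameters bill_amount, tip_percent, split_ways and return ["tip_amount", "total", "per_person"] fit: Calculate tip amount and split the bill.
C


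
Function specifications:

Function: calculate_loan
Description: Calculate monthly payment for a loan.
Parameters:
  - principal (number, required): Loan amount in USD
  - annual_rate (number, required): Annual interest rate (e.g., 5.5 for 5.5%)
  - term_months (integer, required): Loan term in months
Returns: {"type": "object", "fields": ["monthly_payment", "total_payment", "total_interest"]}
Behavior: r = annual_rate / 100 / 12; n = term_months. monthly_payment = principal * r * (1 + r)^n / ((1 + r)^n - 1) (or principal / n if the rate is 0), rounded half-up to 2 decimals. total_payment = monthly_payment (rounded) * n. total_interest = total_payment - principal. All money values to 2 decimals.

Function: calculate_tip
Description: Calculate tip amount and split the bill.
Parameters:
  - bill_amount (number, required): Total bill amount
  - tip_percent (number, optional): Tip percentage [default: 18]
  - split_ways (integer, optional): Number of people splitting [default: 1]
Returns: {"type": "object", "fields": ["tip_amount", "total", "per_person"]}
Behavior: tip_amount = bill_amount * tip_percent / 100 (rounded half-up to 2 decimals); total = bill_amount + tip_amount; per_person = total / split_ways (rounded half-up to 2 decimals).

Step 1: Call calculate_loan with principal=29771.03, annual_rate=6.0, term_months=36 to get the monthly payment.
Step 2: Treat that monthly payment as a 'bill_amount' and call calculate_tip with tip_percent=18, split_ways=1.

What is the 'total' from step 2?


Step 1: calculate_loan(principal=29771.03, annual_rate=6.0, term_months=36)
  r = 6.0 / 100 / 12 = 0.005 (keep full precision)
  (1 + r)^36 = 1.19668052
  monthly_payment = 29771.03 * 0.005 * 1.19668052 / (1.19668052 - 1) = 905.692413 -> 905.69
  total_payment = 905.69 * 36 = 32604.84
  total_interest = 32604.84 - 29771.03 = 2833.81
  -> monthly_payment = 905.69
Step 2: calculate_tip(bill_amount=905.69, tip_percent=18, split_ways=1)
  tip_amount = 905.69 * 18/100 = 163.0242 -> 163.02
  total = 905.69 + 163.02 = 1068.71
  per_person = 1068.71 / 1 = 1068.71 -> 1068.71
  -> total = 1068.71
$1068.71


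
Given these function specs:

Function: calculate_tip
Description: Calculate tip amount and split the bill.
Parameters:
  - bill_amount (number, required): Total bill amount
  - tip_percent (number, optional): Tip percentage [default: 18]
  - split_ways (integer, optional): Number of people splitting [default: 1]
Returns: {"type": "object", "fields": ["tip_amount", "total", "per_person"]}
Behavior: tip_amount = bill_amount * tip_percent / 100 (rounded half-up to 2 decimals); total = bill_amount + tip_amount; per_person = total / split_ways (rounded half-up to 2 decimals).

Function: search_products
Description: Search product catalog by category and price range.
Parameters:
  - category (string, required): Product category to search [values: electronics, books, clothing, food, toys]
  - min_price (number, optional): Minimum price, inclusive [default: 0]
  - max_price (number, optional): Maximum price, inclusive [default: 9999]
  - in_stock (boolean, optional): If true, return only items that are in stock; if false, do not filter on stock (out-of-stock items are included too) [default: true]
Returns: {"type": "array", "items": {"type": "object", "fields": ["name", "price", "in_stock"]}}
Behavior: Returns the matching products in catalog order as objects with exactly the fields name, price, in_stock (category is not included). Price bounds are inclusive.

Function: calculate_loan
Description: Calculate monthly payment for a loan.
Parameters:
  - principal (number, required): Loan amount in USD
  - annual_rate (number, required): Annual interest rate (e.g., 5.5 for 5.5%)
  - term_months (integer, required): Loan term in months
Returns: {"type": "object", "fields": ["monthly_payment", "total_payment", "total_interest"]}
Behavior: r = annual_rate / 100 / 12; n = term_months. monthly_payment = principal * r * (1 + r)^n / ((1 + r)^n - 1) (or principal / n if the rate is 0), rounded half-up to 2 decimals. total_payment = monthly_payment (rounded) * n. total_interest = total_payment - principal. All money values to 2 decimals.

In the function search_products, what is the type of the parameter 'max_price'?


The search_products spec declares:
  - max_price (number, optional): Maximum price, inclusive [default: 9999]
Type:
number


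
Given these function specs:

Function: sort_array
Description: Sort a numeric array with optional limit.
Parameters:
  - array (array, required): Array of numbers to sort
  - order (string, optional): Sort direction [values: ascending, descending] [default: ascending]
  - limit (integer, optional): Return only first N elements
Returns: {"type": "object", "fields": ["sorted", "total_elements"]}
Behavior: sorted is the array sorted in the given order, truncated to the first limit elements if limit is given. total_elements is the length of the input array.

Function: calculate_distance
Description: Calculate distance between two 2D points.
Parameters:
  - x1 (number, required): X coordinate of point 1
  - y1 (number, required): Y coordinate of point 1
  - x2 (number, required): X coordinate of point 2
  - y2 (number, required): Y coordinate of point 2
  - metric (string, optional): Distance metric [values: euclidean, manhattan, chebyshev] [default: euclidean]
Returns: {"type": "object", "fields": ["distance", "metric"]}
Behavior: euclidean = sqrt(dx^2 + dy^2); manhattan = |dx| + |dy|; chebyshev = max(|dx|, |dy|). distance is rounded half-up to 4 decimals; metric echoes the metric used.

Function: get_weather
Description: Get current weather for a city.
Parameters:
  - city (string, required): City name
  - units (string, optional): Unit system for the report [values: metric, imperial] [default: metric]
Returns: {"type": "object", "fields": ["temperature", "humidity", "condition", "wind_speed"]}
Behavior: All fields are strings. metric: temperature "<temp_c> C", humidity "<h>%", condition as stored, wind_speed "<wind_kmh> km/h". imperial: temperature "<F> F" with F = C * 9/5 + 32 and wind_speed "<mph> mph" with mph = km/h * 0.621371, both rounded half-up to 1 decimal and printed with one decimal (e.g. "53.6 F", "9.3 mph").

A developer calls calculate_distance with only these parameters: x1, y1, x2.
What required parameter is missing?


Required parameters: x1, y1, x2, y2
Provided: x1, y1, x2
Missing: y2
y2


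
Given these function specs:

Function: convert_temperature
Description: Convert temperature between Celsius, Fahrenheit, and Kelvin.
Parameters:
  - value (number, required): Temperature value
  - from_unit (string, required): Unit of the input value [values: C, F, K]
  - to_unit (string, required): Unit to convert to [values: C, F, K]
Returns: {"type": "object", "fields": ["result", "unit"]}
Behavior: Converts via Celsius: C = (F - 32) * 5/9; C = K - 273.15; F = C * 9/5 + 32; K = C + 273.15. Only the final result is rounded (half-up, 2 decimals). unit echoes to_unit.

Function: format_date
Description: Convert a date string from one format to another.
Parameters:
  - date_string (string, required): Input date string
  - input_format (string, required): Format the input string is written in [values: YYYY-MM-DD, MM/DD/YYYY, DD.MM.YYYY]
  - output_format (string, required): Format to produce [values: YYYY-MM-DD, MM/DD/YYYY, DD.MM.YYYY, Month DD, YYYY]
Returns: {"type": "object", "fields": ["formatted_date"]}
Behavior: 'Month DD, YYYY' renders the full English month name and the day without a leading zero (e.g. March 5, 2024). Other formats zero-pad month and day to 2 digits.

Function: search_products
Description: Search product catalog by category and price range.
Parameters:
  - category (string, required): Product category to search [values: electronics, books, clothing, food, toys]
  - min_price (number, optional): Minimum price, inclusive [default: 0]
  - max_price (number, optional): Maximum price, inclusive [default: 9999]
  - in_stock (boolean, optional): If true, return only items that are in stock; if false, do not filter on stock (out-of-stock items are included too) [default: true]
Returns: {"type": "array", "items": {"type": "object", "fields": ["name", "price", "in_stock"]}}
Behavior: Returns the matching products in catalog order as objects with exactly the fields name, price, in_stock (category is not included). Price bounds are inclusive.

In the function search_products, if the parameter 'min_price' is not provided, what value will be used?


The search_products spec declares:
  - min_price (number, optional): Minimum price, inclusive [default: 0]
Default:
0
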